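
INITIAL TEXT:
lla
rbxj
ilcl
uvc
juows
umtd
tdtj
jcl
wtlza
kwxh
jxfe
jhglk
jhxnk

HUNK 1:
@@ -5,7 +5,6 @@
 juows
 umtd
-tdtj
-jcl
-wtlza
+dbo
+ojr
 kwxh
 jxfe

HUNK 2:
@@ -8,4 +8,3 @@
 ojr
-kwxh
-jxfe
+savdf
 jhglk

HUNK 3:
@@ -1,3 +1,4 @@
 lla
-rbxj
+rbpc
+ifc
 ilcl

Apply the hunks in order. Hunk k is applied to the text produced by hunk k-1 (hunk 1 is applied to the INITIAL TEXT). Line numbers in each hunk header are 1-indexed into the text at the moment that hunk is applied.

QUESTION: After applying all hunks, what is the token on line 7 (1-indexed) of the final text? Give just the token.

Answer: umtd

Derivation:
Hunk 1: at line 5 remove [tdtj,jcl,wtlza] add [dbo,ojr] -> 12 lines: lla rbxj ilcl uvc juows umtd dbo ojr kwxh jxfe jhglk jhxnk
Hunk 2: at line 8 remove [kwxh,jxfe] add [savdf] -> 11 lines: lla rbxj ilcl uvc juows umtd dbo ojr savdf jhglk jhxnk
Hunk 3: at line 1 remove [rbxj] add [rbpc,ifc] -> 12 lines: lla rbpc ifc ilcl uvc juows umtd dbo ojr savdf jhglk jhxnk
Final line 7: umtd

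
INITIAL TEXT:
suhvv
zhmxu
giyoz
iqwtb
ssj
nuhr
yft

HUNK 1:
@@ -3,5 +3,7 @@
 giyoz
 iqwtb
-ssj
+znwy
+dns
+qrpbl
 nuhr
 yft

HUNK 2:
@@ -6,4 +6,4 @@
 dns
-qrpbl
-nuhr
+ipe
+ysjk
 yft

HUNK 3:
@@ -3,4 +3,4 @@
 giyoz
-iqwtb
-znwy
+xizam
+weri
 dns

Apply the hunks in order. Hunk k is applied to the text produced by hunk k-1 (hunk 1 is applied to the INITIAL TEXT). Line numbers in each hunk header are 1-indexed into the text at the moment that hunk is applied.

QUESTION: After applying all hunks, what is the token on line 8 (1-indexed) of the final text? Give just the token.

Hunk 1: at line 3 remove [ssj] add [znwy,dns,qrpbl] -> 9 lines: suhvv zhmxu giyoz iqwtb znwy dns qrpbl nuhr yft
Hunk 2: at line 6 remove [qrpbl,nuhr] add [ipe,ysjk] -> 9 lines: suhvv zhmxu giyoz iqwtb znwy dns ipe ysjk yft
Hunk 3: at line 3 remove [iqwtb,znwy] add [xizam,weri] -> 9 lines: suhvv zhmxu giyoz xizam weri dns ipe ysjk yft
Final line 8: ysjk

Answer: ysjk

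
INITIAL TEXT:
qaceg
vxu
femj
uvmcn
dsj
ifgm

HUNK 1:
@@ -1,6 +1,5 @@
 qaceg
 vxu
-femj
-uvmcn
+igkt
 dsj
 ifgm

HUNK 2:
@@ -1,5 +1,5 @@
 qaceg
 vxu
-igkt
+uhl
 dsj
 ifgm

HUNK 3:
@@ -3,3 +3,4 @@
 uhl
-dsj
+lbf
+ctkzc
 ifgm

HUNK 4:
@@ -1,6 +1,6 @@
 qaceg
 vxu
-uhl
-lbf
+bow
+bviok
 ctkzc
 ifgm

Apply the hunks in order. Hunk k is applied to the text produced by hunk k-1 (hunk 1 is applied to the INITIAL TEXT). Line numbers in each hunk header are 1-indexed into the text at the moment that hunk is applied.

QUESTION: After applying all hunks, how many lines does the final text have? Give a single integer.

Answer: 6

Derivation:
Hunk 1: at line 1 remove [femj,uvmcn] add [igkt] -> 5 lines: qaceg vxu igkt dsj ifgm
Hunk 2: at line 1 remove [igkt] add [uhl] -> 5 lines: qaceg vxu uhl dsj ifgm
Hunk 3: at line 3 remove [dsj] add [lbf,ctkzc] -> 6 lines: qaceg vxu uhl lbf ctkzc ifgm
Hunk 4: at line 1 remove [uhl,lbf] add [bow,bviok] -> 6 lines: qaceg vxu bow bviok ctkzc ifgm
Final line count: 6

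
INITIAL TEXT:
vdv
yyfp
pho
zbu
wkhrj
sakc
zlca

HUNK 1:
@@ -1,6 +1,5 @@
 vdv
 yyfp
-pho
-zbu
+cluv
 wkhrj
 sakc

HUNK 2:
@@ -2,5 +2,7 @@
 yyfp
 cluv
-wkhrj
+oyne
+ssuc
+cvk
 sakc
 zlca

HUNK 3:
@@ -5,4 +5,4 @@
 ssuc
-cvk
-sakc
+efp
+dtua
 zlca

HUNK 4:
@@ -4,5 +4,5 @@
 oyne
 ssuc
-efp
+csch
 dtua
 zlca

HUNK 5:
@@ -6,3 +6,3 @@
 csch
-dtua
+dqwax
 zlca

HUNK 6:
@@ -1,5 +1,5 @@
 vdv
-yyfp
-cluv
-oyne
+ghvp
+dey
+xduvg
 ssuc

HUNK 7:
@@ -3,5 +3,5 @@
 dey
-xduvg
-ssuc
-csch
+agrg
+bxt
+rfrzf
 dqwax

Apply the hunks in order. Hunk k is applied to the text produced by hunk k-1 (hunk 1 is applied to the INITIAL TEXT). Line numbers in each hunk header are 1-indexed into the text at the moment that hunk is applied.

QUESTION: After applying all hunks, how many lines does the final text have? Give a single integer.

Answer: 8

Derivation:
Hunk 1: at line 1 remove [pho,zbu] add [cluv] -> 6 lines: vdv yyfp cluv wkhrj sakc zlca
Hunk 2: at line 2 remove [wkhrj] add [oyne,ssuc,cvk] -> 8 lines: vdv yyfp cluv oyne ssuc cvk sakc zlca
Hunk 3: at line 5 remove [cvk,sakc] add [efp,dtua] -> 8 lines: vdv yyfp cluv oyne ssuc efp dtua zlca
Hunk 4: at line 4 remove [efp] add [csch] -> 8 lines: vdv yyfp cluv oyne ssuc csch dtua zlca
Hunk 5: at line 6 remove [dtua] add [dqwax] -> 8 lines: vdv yyfp cluv oyne ssuc csch dqwax zlca
Hunk 6: at line 1 remove [yyfp,cluv,oyne] add [ghvp,dey,xduvg] -> 8 lines: vdv ghvp dey xduvg ssuc csch dqwax zlca
Hunk 7: at line 3 remove [xduvg,ssuc,csch] add [agrg,bxt,rfrzf] -> 8 lines: vdv ghvp dey agrg bxt rfrzf dqwax zlca
Final line count: 8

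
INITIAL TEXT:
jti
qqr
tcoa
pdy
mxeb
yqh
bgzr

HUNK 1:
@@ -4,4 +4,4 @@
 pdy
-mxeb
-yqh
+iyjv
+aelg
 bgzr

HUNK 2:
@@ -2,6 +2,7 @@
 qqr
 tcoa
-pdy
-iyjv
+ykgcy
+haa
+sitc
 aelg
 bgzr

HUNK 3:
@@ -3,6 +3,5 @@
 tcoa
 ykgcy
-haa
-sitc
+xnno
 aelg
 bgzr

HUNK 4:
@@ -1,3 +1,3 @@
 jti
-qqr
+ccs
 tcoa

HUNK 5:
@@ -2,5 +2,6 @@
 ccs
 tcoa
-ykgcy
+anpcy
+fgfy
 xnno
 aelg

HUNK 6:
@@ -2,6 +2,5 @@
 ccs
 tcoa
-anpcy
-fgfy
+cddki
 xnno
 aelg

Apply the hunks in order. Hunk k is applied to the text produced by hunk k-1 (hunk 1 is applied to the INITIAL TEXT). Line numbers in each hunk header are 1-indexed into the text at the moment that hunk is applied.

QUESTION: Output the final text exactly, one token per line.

Answer: jti
ccs
tcoa
cddki
xnno
aelg
bgzr

Derivation:
Hunk 1: at line 4 remove [mxeb,yqh] add [iyjv,aelg] -> 7 lines: jti qqr tcoa pdy iyjv aelg bgzr
Hunk 2: at line 2 remove [pdy,iyjv] add [ykgcy,haa,sitc] -> 8 lines: jti qqr tcoa ykgcy haa sitc aelg bgzr
Hunk 3: at line 3 remove [haa,sitc] add [xnno] -> 7 lines: jti qqr tcoa ykgcy xnno aelg bgzr
Hunk 4: at line 1 remove [qqr] add [ccs] -> 7 lines: jti ccs tcoa ykgcy xnno aelg bgzr
Hunk 5: at line 2 remove [ykgcy] add [anpcy,fgfy] -> 8 lines: jti ccs tcoa anpcy fgfy xnno aelg bgzr
Hunk 6: at line 2 remove [anpcy,fgfy] add [cddki] -> 7 lines: jti ccs tcoa cddki xnno aelg bgzr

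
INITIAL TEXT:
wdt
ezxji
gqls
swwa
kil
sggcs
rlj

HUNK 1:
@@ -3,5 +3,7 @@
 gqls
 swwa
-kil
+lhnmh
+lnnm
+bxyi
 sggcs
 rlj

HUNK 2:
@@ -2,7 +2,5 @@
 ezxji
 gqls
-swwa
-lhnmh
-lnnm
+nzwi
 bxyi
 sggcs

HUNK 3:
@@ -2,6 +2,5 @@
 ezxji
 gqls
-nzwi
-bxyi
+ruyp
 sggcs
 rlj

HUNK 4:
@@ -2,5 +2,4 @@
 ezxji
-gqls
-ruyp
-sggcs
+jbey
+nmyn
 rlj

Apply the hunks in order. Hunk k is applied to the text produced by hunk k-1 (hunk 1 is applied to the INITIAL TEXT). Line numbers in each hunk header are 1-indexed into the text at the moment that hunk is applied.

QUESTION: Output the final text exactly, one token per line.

Hunk 1: at line 3 remove [kil] add [lhnmh,lnnm,bxyi] -> 9 lines: wdt ezxji gqls swwa lhnmh lnnm bxyi sggcs rlj
Hunk 2: at line 2 remove [swwa,lhnmh,lnnm] add [nzwi] -> 7 lines: wdt ezxji gqls nzwi bxyi sggcs rlj
Hunk 3: at line 2 remove [nzwi,bxyi] add [ruyp] -> 6 lines: wdt ezxji gqls ruyp sggcs rlj
Hunk 4: at line 2 remove [gqls,ruyp,sggcs] add [jbey,nmyn] -> 5 lines: wdt ezxji jbey nmyn rlj

Answer: wdt
ezxji
jbey
nmyn
rlj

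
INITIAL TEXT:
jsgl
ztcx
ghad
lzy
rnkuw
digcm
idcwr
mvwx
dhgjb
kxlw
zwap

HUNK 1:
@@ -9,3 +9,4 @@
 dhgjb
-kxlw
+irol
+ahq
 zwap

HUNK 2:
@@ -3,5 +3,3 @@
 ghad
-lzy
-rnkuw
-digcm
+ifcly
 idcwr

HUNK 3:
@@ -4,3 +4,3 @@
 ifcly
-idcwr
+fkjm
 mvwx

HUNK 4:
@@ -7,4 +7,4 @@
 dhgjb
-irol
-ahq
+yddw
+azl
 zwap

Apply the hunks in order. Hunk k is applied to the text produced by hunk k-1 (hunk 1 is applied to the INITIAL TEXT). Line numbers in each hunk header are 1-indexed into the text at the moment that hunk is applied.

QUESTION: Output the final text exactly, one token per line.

Hunk 1: at line 9 remove [kxlw] add [irol,ahq] -> 12 lines: jsgl ztcx ghad lzy rnkuw digcm idcwr mvwx dhgjb irol ahq zwap
Hunk 2: at line 3 remove [lzy,rnkuw,digcm] add [ifcly] -> 10 lines: jsgl ztcx ghad ifcly idcwr mvwx dhgjb irol ahq zwap
Hunk 3: at line 4 remove [idcwr] add [fkjm] -> 10 lines: jsgl ztcx ghad ifcly fkjm mvwx dhgjb irol ahq zwap
Hunk 4: at line 7 remove [irol,ahq] add [yddw,azl] -> 10 lines: jsgl ztcx ghad ifcly fkjm mvwx dhgjb yddw azl zwap

Answer: jsgl
ztcx
ghad
ifcly
fkjm
mvwx
dhgjb
yddw
azl
zwap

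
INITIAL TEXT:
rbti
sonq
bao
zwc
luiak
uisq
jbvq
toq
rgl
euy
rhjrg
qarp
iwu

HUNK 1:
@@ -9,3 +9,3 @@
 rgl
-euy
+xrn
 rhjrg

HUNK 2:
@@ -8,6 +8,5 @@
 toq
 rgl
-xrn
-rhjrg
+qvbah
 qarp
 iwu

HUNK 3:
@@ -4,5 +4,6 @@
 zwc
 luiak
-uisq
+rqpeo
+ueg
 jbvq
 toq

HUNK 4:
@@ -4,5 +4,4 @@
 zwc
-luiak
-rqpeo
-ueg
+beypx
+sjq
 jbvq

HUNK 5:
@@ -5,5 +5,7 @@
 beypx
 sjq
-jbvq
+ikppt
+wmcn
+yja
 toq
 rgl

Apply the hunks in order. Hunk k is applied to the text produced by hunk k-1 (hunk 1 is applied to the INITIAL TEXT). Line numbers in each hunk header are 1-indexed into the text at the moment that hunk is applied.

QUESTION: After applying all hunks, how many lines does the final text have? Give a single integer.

Hunk 1: at line 9 remove [euy] add [xrn] -> 13 lines: rbti sonq bao zwc luiak uisq jbvq toq rgl xrn rhjrg qarp iwu
Hunk 2: at line 8 remove [xrn,rhjrg] add [qvbah] -> 12 lines: rbti sonq bao zwc luiak uisq jbvq toq rgl qvbah qarp iwu
Hunk 3: at line 4 remove [uisq] add [rqpeo,ueg] -> 13 lines: rbti sonq bao zwc luiak rqpeo ueg jbvq toq rgl qvbah qarp iwu
Hunk 4: at line 4 remove [luiak,rqpeo,ueg] add [beypx,sjq] -> 12 lines: rbti sonq bao zwc beypx sjq jbvq toq rgl qvbah qarp iwu
Hunk 5: at line 5 remove [jbvq] add [ikppt,wmcn,yja] -> 14 lines: rbti sonq bao zwc beypx sjq ikppt wmcn yja toq rgl qvbah qarp iwu
Final line count: 14

Answer: 14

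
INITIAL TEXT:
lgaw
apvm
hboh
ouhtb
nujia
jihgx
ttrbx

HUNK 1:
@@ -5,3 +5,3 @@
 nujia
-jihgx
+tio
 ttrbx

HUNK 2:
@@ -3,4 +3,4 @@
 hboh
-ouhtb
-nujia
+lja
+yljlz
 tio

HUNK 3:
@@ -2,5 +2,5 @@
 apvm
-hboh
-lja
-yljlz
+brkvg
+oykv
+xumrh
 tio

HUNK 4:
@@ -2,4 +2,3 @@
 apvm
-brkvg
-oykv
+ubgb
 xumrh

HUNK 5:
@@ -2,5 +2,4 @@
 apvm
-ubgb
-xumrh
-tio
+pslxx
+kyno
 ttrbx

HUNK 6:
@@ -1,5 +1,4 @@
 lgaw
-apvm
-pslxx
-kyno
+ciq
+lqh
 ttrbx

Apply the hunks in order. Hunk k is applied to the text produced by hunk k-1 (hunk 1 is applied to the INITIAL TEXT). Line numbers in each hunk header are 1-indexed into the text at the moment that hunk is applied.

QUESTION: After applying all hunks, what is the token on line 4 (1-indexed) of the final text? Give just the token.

Hunk 1: at line 5 remove [jihgx] add [tio] -> 7 lines: lgaw apvm hboh ouhtb nujia tio ttrbx
Hunk 2: at line 3 remove [ouhtb,nujia] add [lja,yljlz] -> 7 lines: lgaw apvm hboh lja yljlz tio ttrbx
Hunk 3: at line 2 remove [hboh,lja,yljlz] add [brkvg,oykv,xumrh] -> 7 lines: lgaw apvm brkvg oykv xumrh tio ttrbx
Hunk 4: at line 2 remove [brkvg,oykv] add [ubgb] -> 6 lines: lgaw apvm ubgb xumrh tio ttrbx
Hunk 5: at line 2 remove [ubgb,xumrh,tio] add [pslxx,kyno] -> 5 lines: lgaw apvm pslxx kyno ttrbx
Hunk 6: at line 1 remove [apvm,pslxx,kyno] add [ciq,lqh] -> 4 lines: lgaw ciq lqh ttrbx
Final line 4: ttrbx

Answer: ttrbx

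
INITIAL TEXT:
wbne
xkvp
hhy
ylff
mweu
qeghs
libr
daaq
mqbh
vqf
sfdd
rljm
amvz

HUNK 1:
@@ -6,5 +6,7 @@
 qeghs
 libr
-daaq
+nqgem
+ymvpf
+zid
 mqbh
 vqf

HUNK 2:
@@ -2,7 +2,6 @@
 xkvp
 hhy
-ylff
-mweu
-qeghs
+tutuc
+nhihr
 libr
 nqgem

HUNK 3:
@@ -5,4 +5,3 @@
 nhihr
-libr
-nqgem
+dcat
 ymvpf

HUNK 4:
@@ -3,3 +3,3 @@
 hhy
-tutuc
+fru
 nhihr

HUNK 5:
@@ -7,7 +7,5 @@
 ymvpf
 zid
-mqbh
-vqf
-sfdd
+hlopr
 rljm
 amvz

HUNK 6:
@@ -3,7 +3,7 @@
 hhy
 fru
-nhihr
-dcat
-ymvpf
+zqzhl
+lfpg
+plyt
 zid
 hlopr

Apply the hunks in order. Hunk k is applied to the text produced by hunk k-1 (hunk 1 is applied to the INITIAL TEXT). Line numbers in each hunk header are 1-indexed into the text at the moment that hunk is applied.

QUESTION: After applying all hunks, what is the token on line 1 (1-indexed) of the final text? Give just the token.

Answer: wbne

Derivation:
Hunk 1: at line 6 remove [daaq] add [nqgem,ymvpf,zid] -> 15 lines: wbne xkvp hhy ylff mweu qeghs libr nqgem ymvpf zid mqbh vqf sfdd rljm amvz
Hunk 2: at line 2 remove [ylff,mweu,qeghs] add [tutuc,nhihr] -> 14 lines: wbne xkvp hhy tutuc nhihr libr nqgem ymvpf zid mqbh vqf sfdd rljm amvz
Hunk 3: at line 5 remove [libr,nqgem] add [dcat] -> 13 lines: wbne xkvp hhy tutuc nhihr dcat ymvpf zid mqbh vqf sfdd rljm amvz
Hunk 4: at line 3 remove [tutuc] add [fru] -> 13 lines: wbne xkvp hhy fru nhihr dcat ymvpf zid mqbh vqf sfdd rljm amvz
Hunk 5: at line 7 remove [mqbh,vqf,sfdd] add [hlopr] -> 11 lines: wbne xkvp hhy fru nhihr dcat ymvpf zid hlopr rljm amvz
Hunk 6: at line 3 remove [nhihr,dcat,ymvpf] add [zqzhl,lfpg,plyt] -> 11 lines: wbne xkvp hhy fru zqzhl lfpg plyt zid hlopr rljm amvz
Final line 1: wbne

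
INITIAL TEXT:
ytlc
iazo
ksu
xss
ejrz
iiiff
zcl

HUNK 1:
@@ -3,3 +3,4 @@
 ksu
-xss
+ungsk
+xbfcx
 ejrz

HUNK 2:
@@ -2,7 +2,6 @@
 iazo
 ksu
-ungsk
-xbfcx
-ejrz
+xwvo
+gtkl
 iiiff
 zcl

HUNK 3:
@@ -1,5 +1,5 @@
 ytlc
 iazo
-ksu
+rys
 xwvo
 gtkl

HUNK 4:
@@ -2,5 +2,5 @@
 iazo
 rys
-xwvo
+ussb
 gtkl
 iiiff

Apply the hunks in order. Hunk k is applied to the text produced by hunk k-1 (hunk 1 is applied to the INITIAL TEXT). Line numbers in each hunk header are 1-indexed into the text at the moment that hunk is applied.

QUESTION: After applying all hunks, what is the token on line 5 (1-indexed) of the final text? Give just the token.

Answer: gtkl

Derivation:
Hunk 1: at line 3 remove [xss] add [ungsk,xbfcx] -> 8 lines: ytlc iazo ksu ungsk xbfcx ejrz iiiff zcl
Hunk 2: at line 2 remove [ungsk,xbfcx,ejrz] add [xwvo,gtkl] -> 7 lines: ytlc iazo ksu xwvo gtkl iiiff zcl
Hunk 3: at line 1 remove [ksu] add [rys] -> 7 lines: ytlc iazo rys xwvo gtkl iiiff zcl
Hunk 4: at line 2 remove [xwvo] add [ussb] -> 7 lines: ytlc iazo rys ussb gtkl iiiff zcl
Final line 5: gtkl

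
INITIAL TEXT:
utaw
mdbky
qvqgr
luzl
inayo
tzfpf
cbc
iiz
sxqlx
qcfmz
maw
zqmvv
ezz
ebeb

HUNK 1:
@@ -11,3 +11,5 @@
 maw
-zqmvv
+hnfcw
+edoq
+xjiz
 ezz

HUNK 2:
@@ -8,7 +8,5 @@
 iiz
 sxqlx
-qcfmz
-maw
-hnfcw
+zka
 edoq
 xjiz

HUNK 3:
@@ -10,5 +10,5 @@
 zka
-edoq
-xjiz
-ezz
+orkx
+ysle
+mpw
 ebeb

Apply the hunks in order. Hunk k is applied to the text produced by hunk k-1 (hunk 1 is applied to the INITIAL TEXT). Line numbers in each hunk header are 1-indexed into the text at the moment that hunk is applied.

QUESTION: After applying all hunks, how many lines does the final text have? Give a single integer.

Answer: 14

Derivation:
Hunk 1: at line 11 remove [zqmvv] add [hnfcw,edoq,xjiz] -> 16 lines: utaw mdbky qvqgr luzl inayo tzfpf cbc iiz sxqlx qcfmz maw hnfcw edoq xjiz ezz ebeb
Hunk 2: at line 8 remove [qcfmz,maw,hnfcw] add [zka] -> 14 lines: utaw mdbky qvqgr luzl inayo tzfpf cbc iiz sxqlx zka edoq xjiz ezz ebeb
Hunk 3: at line 10 remove [edoq,xjiz,ezz] add [orkx,ysle,mpw] -> 14 lines: utaw mdbky qvqgr luzl inayo tzfpf cbc iiz sxqlx zka orkx ysle mpw ebeb
Final line count: 14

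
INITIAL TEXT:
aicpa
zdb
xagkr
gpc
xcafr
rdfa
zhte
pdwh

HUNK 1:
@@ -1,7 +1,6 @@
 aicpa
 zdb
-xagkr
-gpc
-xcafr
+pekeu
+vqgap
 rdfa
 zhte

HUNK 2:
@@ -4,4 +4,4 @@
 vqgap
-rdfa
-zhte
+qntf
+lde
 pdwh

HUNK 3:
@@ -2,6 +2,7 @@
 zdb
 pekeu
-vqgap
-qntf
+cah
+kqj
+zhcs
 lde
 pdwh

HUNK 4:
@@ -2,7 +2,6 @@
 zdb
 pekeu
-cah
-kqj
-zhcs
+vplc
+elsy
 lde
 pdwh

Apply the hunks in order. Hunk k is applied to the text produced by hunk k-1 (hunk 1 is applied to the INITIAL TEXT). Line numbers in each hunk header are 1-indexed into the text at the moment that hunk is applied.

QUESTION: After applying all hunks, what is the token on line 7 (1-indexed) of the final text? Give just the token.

Hunk 1: at line 1 remove [xagkr,gpc,xcafr] add [pekeu,vqgap] -> 7 lines: aicpa zdb pekeu vqgap rdfa zhte pdwh
Hunk 2: at line 4 remove [rdfa,zhte] add [qntf,lde] -> 7 lines: aicpa zdb pekeu vqgap qntf lde pdwh
Hunk 3: at line 2 remove [vqgap,qntf] add [cah,kqj,zhcs] -> 8 lines: aicpa zdb pekeu cah kqj zhcs lde pdwh
Hunk 4: at line 2 remove [cah,kqj,zhcs] add [vplc,elsy] -> 7 lines: aicpa zdb pekeu vplc elsy lde pdwh
Final line 7: pdwh

Answer: pdwh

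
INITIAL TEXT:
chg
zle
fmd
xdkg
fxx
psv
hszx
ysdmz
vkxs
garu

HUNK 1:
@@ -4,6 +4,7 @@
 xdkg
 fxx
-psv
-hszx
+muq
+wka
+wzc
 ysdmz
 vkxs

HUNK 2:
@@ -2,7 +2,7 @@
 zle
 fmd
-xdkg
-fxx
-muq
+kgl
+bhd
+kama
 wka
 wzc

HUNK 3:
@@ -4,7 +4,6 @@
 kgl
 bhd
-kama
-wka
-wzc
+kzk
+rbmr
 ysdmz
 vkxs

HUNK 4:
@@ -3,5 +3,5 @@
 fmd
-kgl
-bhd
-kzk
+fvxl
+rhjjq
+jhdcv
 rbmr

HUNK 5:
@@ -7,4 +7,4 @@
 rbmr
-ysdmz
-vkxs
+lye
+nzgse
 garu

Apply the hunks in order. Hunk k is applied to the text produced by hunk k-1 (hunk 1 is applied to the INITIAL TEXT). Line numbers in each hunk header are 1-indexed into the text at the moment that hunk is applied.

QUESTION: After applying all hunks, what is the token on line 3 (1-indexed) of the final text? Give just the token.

Answer: fmd

Derivation:
Hunk 1: at line 4 remove [psv,hszx] add [muq,wka,wzc] -> 11 lines: chg zle fmd xdkg fxx muq wka wzc ysdmz vkxs garu
Hunk 2: at line 2 remove [xdkg,fxx,muq] add [kgl,bhd,kama] -> 11 lines: chg zle fmd kgl bhd kama wka wzc ysdmz vkxs garu
Hunk 3: at line 4 remove [kama,wka,wzc] add [kzk,rbmr] -> 10 lines: chg zle fmd kgl bhd kzk rbmr ysdmz vkxs garu
Hunk 4: at line 3 remove [kgl,bhd,kzk] add [fvxl,rhjjq,jhdcv] -> 10 lines: chg zle fmd fvxl rhjjq jhdcv rbmr ysdmz vkxs garu
Hunk 5: at line 7 remove [ysdmz,vkxs] add [lye,nzgse] -> 10 lines: chg zle fmd fvxl rhjjq jhdcv rbmr lye nzgse garu
Final line 3: fmd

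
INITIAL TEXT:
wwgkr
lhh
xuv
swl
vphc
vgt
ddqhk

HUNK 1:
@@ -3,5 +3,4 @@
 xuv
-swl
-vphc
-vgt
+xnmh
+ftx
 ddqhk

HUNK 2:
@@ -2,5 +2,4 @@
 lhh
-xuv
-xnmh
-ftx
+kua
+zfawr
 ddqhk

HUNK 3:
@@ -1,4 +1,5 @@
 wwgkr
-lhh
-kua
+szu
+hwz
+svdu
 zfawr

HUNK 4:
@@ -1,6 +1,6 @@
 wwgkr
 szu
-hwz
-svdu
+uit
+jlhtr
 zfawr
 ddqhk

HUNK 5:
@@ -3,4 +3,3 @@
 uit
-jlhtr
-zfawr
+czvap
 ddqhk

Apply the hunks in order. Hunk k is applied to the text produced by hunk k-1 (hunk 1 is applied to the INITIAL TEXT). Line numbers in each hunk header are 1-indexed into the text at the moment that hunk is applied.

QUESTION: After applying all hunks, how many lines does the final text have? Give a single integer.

Hunk 1: at line 3 remove [swl,vphc,vgt] add [xnmh,ftx] -> 6 lines: wwgkr lhh xuv xnmh ftx ddqhk
Hunk 2: at line 2 remove [xuv,xnmh,ftx] add [kua,zfawr] -> 5 lines: wwgkr lhh kua zfawr ddqhk
Hunk 3: at line 1 remove [lhh,kua] add [szu,hwz,svdu] -> 6 lines: wwgkr szu hwz svdu zfawr ddqhk
Hunk 4: at line 1 remove [hwz,svdu] add [uit,jlhtr] -> 6 lines: wwgkr szu uit jlhtr zfawr ddqhk
Hunk 5: at line 3 remove [jlhtr,zfawr] add [czvap] -> 5 lines: wwgkr szu uit czvap ddqhk
Final line count: 5

Answer: 5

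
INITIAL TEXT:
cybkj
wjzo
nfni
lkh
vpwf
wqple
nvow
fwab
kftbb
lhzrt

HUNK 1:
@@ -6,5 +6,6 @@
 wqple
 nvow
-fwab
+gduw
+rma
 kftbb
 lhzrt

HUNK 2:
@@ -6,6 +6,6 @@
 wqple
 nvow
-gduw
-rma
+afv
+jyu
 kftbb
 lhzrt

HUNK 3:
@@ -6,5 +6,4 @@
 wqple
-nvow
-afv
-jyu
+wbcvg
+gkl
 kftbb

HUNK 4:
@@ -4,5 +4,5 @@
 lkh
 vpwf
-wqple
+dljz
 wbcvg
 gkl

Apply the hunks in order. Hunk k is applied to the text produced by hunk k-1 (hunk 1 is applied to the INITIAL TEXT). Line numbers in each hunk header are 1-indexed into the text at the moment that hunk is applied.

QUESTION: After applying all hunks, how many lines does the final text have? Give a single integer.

Answer: 10

Derivation:
Hunk 1: at line 6 remove [fwab] add [gduw,rma] -> 11 lines: cybkj wjzo nfni lkh vpwf wqple nvow gduw rma kftbb lhzrt
Hunk 2: at line 6 remove [gduw,rma] add [afv,jyu] -> 11 lines: cybkj wjzo nfni lkh vpwf wqple nvow afv jyu kftbb lhzrt
Hunk 3: at line 6 remove [nvow,afv,jyu] add [wbcvg,gkl] -> 10 lines: cybkj wjzo nfni lkh vpwf wqple wbcvg gkl kftbb lhzrt
Hunk 4: at line 4 remove [wqple] add [dljz] -> 10 lines: cybkj wjzo nfni lkh vpwf dljz wbcvg gkl kftbb lhzrt
Final line count: 10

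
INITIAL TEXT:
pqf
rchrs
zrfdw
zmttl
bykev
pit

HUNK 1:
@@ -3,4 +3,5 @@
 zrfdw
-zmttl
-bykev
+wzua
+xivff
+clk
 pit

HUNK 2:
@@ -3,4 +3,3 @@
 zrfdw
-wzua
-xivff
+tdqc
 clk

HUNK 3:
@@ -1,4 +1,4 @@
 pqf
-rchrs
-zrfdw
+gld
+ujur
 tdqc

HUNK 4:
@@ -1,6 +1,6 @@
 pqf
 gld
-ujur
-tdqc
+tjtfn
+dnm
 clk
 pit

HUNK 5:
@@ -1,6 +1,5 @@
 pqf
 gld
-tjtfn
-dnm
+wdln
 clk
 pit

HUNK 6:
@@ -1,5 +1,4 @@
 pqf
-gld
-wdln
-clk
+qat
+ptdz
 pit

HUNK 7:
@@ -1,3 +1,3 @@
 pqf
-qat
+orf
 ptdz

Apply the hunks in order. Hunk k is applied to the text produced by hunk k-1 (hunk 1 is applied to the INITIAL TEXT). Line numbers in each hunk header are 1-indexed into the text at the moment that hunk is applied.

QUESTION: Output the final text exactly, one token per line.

Answer: pqf
orf
ptdz
pit

Derivation:
Hunk 1: at line 3 remove [zmttl,bykev] add [wzua,xivff,clk] -> 7 lines: pqf rchrs zrfdw wzua xivff clk pit
Hunk 2: at line 3 remove [wzua,xivff] add [tdqc] -> 6 lines: pqf rchrs zrfdw tdqc clk pit
Hunk 3: at line 1 remove [rchrs,zrfdw] add [gld,ujur] -> 6 lines: pqf gld ujur tdqc clk pit
Hunk 4: at line 1 remove [ujur,tdqc] add [tjtfn,dnm] -> 6 lines: pqf gld tjtfn dnm clk pit
Hunk 5: at line 1 remove [tjtfn,dnm] add [wdln] -> 5 lines: pqf gld wdln clk pit
Hunk 6: at line 1 remove [gld,wdln,clk] add [qat,ptdz] -> 4 lines: pqf qat ptdz pit
Hunk 7: at line 1 remove [qat] add [orf] -> 4 lines: pqf orf ptdz pit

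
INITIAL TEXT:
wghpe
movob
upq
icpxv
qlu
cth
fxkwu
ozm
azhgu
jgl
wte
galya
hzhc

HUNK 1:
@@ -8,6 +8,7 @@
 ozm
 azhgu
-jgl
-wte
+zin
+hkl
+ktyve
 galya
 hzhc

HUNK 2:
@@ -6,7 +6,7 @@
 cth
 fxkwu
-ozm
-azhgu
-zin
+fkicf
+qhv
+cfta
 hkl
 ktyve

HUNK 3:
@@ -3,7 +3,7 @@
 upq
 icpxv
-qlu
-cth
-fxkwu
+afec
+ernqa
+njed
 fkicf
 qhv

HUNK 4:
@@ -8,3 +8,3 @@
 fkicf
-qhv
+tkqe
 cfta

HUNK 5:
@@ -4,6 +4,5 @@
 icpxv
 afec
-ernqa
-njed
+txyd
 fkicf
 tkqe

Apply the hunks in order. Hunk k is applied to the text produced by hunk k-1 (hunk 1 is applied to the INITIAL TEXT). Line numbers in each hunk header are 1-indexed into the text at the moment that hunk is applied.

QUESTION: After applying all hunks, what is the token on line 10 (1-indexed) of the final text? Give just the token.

Answer: hkl

Derivation:
Hunk 1: at line 8 remove [jgl,wte] add [zin,hkl,ktyve] -> 14 lines: wghpe movob upq icpxv qlu cth fxkwu ozm azhgu zin hkl ktyve galya hzhc
Hunk 2: at line 6 remove [ozm,azhgu,zin] add [fkicf,qhv,cfta] -> 14 lines: wghpe movob upq icpxv qlu cth fxkwu fkicf qhv cfta hkl ktyve galya hzhc
Hunk 3: at line 3 remove [qlu,cth,fxkwu] add [afec,ernqa,njed] -> 14 lines: wghpe movob upq icpxv afec ernqa njed fkicf qhv cfta hkl ktyve galya hzhc
Hunk 4: at line 8 remove [qhv] add [tkqe] -> 14 lines: wghpe movob upq icpxv afec ernqa njed fkicf tkqe cfta hkl ktyve galya hzhc
Hunk 5: at line 4 remove [ernqa,njed] add [txyd] -> 13 lines: wghpe movob upq icpxv afec txyd fkicf tkqe cfta hkl ktyve galya hzhc
Final line 10: hkl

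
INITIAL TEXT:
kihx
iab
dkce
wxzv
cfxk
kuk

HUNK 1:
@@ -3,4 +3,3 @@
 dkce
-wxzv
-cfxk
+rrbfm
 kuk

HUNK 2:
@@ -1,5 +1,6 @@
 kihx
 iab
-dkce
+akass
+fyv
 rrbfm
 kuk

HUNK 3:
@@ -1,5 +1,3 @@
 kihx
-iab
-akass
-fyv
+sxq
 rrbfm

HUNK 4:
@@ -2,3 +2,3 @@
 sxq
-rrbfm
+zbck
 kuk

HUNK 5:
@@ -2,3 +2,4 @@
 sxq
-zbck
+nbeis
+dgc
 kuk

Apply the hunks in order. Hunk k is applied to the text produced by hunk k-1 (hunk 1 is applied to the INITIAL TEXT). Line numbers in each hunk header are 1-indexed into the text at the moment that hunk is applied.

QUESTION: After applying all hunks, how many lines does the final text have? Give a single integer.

Hunk 1: at line 3 remove [wxzv,cfxk] add [rrbfm] -> 5 lines: kihx iab dkce rrbfm kuk
Hunk 2: at line 1 remove [dkce] add [akass,fyv] -> 6 lines: kihx iab akass fyv rrbfm kuk
Hunk 3: at line 1 remove [iab,akass,fyv] add [sxq] -> 4 lines: kihx sxq rrbfm kuk
Hunk 4: at line 2 remove [rrbfm] add [zbck] -> 4 lines: kihx sxq zbck kuk
Hunk 5: at line 2 remove [zbck] add [nbeis,dgc] -> 5 lines: kihx sxq nbeis dgc kuk
Final line count: 5

Answer: 5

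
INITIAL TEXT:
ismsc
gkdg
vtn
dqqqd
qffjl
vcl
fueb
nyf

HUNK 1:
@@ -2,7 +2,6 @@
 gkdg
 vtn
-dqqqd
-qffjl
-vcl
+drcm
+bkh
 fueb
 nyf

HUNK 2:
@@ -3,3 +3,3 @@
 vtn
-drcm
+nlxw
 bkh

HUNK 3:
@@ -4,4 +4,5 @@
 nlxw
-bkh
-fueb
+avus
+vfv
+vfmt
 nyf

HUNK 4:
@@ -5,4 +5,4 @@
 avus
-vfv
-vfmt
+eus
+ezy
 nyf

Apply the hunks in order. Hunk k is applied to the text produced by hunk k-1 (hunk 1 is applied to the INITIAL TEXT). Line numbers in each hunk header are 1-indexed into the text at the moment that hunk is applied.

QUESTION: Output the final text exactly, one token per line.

Answer: ismsc
gkdg
vtn
nlxw
avus
eus
ezy
nyf

Derivation:
Hunk 1: at line 2 remove [dqqqd,qffjl,vcl] add [drcm,bkh] -> 7 lines: ismsc gkdg vtn drcm bkh fueb nyf
Hunk 2: at line 3 remove [drcm] add [nlxw] -> 7 lines: ismsc gkdg vtn nlxw bkh fueb nyf
Hunk 3: at line 4 remove [bkh,fueb] add [avus,vfv,vfmt] -> 8 lines: ismsc gkdg vtn nlxw avus vfv vfmt nyf
Hunk 4: at line 5 remove [vfv,vfmt] add [eus,ezy] -> 8 lines: ismsc gkdg vtn nlxw avus eus ezy nyf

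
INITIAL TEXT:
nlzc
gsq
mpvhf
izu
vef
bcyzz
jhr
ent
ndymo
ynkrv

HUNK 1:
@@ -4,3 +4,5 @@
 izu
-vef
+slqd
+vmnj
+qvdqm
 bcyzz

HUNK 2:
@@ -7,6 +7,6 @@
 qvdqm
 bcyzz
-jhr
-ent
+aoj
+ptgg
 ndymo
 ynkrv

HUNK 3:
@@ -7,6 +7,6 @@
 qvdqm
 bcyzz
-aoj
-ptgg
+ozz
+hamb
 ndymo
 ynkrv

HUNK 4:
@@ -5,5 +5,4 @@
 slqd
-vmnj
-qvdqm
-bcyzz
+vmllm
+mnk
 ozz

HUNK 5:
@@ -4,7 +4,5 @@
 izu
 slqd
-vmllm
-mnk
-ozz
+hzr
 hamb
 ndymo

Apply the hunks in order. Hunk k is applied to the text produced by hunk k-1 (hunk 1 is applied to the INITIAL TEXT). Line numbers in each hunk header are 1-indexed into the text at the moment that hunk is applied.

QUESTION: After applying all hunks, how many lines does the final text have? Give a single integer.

Hunk 1: at line 4 remove [vef] add [slqd,vmnj,qvdqm] -> 12 lines: nlzc gsq mpvhf izu slqd vmnj qvdqm bcyzz jhr ent ndymo ynkrv
Hunk 2: at line 7 remove [jhr,ent] add [aoj,ptgg] -> 12 lines: nlzc gsq mpvhf izu slqd vmnj qvdqm bcyzz aoj ptgg ndymo ynkrv
Hunk 3: at line 7 remove [aoj,ptgg] add [ozz,hamb] -> 12 lines: nlzc gsq mpvhf izu slqd vmnj qvdqm bcyzz ozz hamb ndymo ynkrv
Hunk 4: at line 5 remove [vmnj,qvdqm,bcyzz] add [vmllm,mnk] -> 11 lines: nlzc gsq mpvhf izu slqd vmllm mnk ozz hamb ndymo ynkrv
Hunk 5: at line 4 remove [vmllm,mnk,ozz] add [hzr] -> 9 lines: nlzc gsq mpvhf izu slqd hzr hamb ndymo ynkrv
Final line count: 9

Answer: 9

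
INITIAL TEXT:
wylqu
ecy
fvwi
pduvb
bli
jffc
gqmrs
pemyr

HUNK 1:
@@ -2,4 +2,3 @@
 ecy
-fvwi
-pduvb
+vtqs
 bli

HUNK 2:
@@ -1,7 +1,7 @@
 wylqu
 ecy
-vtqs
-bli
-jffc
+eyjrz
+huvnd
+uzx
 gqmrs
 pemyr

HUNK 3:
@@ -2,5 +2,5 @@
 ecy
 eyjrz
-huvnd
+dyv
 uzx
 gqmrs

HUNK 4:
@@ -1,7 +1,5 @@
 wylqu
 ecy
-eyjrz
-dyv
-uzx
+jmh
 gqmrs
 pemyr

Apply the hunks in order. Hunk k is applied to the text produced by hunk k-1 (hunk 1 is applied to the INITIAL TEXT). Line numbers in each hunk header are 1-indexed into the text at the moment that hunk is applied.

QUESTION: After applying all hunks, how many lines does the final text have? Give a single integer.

Answer: 5

Derivation:
Hunk 1: at line 2 remove [fvwi,pduvb] add [vtqs] -> 7 lines: wylqu ecy vtqs bli jffc gqmrs pemyr
Hunk 2: at line 1 remove [vtqs,bli,jffc] add [eyjrz,huvnd,uzx] -> 7 lines: wylqu ecy eyjrz huvnd uzx gqmrs pemyr
Hunk 3: at line 2 remove [huvnd] add [dyv] -> 7 lines: wylqu ecy eyjrz dyv uzx gqmrs pemyr
Hunk 4: at line 1 remove [eyjrz,dyv,uzx] add [jmh] -> 5 lines: wylqu ecy jmh gqmrs pemyr
Final line count: 5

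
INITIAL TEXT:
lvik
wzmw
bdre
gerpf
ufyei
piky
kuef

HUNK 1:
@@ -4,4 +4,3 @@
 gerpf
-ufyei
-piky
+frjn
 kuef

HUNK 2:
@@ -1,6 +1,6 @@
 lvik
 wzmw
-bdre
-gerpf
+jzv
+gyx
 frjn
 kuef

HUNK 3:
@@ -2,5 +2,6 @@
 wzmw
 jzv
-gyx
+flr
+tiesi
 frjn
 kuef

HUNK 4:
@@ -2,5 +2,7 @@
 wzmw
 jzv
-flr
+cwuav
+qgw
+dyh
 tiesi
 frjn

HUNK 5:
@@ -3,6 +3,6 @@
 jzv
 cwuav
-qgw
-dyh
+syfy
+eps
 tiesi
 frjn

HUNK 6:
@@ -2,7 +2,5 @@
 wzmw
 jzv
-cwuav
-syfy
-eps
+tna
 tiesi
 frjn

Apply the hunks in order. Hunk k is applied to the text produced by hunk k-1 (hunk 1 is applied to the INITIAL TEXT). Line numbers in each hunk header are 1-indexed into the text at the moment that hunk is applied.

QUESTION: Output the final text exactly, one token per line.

Answer: lvik
wzmw
jzv
tna
tiesi
frjn
kuef

Derivation:
Hunk 1: at line 4 remove [ufyei,piky] add [frjn] -> 6 lines: lvik wzmw bdre gerpf frjn kuef
Hunk 2: at line 1 remove [bdre,gerpf] add [jzv,gyx] -> 6 lines: lvik wzmw jzv gyx frjn kuef
Hunk 3: at line 2 remove [gyx] add [flr,tiesi] -> 7 lines: lvik wzmw jzv flr tiesi frjn kuef
Hunk 4: at line 2 remove [flr] add [cwuav,qgw,dyh] -> 9 lines: lvik wzmw jzv cwuav qgw dyh tiesi frjn kuef
Hunk 5: at line 3 remove [qgw,dyh] add [syfy,eps] -> 9 lines: lvik wzmw jzv cwuav syfy eps tiesi frjn kuef
Hunk 6: at line 2 remove [cwuav,syfy,eps] add [tna] -> 7 lines: lvik wzmw jzv tna tiesi frjn kuef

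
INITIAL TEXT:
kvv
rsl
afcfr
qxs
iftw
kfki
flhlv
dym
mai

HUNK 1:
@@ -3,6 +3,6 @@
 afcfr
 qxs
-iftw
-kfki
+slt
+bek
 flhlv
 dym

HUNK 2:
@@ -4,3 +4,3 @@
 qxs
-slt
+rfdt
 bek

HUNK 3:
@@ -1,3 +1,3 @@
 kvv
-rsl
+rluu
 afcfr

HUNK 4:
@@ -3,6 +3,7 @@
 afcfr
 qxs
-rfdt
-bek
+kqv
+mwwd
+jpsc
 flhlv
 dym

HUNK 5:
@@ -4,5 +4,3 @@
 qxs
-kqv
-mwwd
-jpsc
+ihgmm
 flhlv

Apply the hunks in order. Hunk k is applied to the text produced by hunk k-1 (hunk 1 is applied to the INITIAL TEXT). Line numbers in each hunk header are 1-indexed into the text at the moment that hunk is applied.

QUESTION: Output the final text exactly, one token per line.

Hunk 1: at line 3 remove [iftw,kfki] add [slt,bek] -> 9 lines: kvv rsl afcfr qxs slt bek flhlv dym mai
Hunk 2: at line 4 remove [slt] add [rfdt] -> 9 lines: kvv rsl afcfr qxs rfdt bek flhlv dym mai
Hunk 3: at line 1 remove [rsl] add [rluu] -> 9 lines: kvv rluu afcfr qxs rfdt bek flhlv dym mai
Hunk 4: at line 3 remove [rfdt,bek] add [kqv,mwwd,jpsc] -> 10 lines: kvv rluu afcfr qxs kqv mwwd jpsc flhlv dym mai
Hunk 5: at line 4 remove [kqv,mwwd,jpsc] add [ihgmm] -> 8 lines: kvv rluu afcfr qxs ihgmm flhlv dym mai

Answer: kvv
rluu
afcfr
qxs
ihgmm
flhlv
dym
mai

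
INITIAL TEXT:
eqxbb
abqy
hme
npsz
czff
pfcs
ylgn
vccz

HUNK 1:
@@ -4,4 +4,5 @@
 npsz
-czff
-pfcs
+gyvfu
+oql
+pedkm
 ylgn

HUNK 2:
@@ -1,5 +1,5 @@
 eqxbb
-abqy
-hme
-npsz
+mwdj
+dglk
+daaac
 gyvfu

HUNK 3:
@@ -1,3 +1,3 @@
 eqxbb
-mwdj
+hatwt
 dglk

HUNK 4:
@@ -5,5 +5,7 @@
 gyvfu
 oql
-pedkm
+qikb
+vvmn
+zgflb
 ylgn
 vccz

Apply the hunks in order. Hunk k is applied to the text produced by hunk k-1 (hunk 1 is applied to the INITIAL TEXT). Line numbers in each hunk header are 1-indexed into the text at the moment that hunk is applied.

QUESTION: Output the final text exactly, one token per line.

Hunk 1: at line 4 remove [czff,pfcs] add [gyvfu,oql,pedkm] -> 9 lines: eqxbb abqy hme npsz gyvfu oql pedkm ylgn vccz
Hunk 2: at line 1 remove [abqy,hme,npsz] add [mwdj,dglk,daaac] -> 9 lines: eqxbb mwdj dglk daaac gyvfu oql pedkm ylgn vccz
Hunk 3: at line 1 remove [mwdj] add [hatwt] -> 9 lines: eqxbb hatwt dglk daaac gyvfu oql pedkm ylgn vccz
Hunk 4: at line 5 remove [pedkm] add [qikb,vvmn,zgflb] -> 11 lines: eqxbb hatwt dglk daaac gyvfu oql qikb vvmn zgflb ylgn vccz

Answer: eqxbb
hatwt
dglk
daaac
gyvfu
oql
qikb
vvmn
zgflb
ylgn
vccz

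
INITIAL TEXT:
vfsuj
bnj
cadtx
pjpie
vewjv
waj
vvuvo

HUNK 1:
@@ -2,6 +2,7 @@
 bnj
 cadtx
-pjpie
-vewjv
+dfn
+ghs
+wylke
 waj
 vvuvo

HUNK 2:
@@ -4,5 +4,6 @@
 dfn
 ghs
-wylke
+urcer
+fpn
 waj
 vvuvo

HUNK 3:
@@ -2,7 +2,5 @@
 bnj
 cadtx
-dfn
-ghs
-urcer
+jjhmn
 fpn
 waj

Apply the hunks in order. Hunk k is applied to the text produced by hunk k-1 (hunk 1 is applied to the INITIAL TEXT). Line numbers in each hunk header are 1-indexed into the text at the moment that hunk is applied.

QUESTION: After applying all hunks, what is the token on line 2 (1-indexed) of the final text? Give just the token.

Hunk 1: at line 2 remove [pjpie,vewjv] add [dfn,ghs,wylke] -> 8 lines: vfsuj bnj cadtx dfn ghs wylke waj vvuvo
Hunk 2: at line 4 remove [wylke] add [urcer,fpn] -> 9 lines: vfsuj bnj cadtx dfn ghs urcer fpn waj vvuvo
Hunk 3: at line 2 remove [dfn,ghs,urcer] add [jjhmn] -> 7 lines: vfsuj bnj cadtx jjhmn fpn waj vvuvo
Final line 2: bnj

Answer: bnj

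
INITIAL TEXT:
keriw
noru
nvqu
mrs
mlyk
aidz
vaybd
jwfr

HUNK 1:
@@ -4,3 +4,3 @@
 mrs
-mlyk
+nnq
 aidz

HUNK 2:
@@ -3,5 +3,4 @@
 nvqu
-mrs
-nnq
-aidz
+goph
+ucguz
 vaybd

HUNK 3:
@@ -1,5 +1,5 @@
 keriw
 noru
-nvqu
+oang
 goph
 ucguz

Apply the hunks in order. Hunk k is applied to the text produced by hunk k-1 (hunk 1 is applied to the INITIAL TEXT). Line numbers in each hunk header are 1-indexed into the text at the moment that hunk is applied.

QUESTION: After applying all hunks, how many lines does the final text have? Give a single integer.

Answer: 7

Derivation:
Hunk 1: at line 4 remove [mlyk] add [nnq] -> 8 lines: keriw noru nvqu mrs nnq aidz vaybd jwfr
Hunk 2: at line 3 remove [mrs,nnq,aidz] add [goph,ucguz] -> 7 lines: keriw noru nvqu goph ucguz vaybd jwfr
Hunk 3: at line 1 remove [nvqu] add [oang] -> 7 lines: keriw noru oang goph ucguz vaybd jwfr
Final line count: 7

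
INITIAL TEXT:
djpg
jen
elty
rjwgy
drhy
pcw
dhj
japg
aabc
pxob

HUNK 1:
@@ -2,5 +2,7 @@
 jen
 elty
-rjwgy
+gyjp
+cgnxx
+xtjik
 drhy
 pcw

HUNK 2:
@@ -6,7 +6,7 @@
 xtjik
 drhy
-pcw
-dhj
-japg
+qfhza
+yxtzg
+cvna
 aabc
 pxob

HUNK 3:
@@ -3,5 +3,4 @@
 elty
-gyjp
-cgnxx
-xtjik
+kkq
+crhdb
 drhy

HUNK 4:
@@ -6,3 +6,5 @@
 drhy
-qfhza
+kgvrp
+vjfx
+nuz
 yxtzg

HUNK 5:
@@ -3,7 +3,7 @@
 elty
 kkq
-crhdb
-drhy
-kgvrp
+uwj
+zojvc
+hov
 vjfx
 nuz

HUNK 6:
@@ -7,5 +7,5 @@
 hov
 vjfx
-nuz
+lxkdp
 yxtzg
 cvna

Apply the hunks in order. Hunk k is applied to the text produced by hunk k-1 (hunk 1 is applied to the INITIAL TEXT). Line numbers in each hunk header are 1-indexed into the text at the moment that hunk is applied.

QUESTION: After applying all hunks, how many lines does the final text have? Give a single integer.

Hunk 1: at line 2 remove [rjwgy] add [gyjp,cgnxx,xtjik] -> 12 lines: djpg jen elty gyjp cgnxx xtjik drhy pcw dhj japg aabc pxob
Hunk 2: at line 6 remove [pcw,dhj,japg] add [qfhza,yxtzg,cvna] -> 12 lines: djpg jen elty gyjp cgnxx xtjik drhy qfhza yxtzg cvna aabc pxob
Hunk 3: at line 3 remove [gyjp,cgnxx,xtjik] add [kkq,crhdb] -> 11 lines: djpg jen elty kkq crhdb drhy qfhza yxtzg cvna aabc pxob
Hunk 4: at line 6 remove [qfhza] add [kgvrp,vjfx,nuz] -> 13 lines: djpg jen elty kkq crhdb drhy kgvrp vjfx nuz yxtzg cvna aabc pxob
Hunk 5: at line 3 remove [crhdb,drhy,kgvrp] add [uwj,zojvc,hov] -> 13 lines: djpg jen elty kkq uwj zojvc hov vjfx nuz yxtzg cvna aabc pxob
Hunk 6: at line 7 remove [nuz] add [lxkdp] -> 13 lines: djpg jen elty kkq uwj zojvc hov vjfx lxkdp yxtzg cvna aabc pxob
Final line count: 13

Answer: 13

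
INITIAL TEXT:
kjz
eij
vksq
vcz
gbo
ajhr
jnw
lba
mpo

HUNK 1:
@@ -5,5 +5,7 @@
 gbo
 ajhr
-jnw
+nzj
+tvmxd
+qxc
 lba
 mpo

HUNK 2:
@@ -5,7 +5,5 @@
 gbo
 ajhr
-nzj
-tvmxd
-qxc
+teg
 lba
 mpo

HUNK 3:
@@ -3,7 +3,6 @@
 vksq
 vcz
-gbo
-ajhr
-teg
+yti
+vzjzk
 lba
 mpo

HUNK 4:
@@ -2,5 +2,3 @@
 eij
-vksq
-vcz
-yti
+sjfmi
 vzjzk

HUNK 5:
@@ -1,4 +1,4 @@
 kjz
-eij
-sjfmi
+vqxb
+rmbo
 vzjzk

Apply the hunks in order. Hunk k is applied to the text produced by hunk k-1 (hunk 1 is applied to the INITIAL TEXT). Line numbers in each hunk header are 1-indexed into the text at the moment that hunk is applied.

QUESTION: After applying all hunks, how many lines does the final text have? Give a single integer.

Hunk 1: at line 5 remove [jnw] add [nzj,tvmxd,qxc] -> 11 lines: kjz eij vksq vcz gbo ajhr nzj tvmxd qxc lba mpo
Hunk 2: at line 5 remove [nzj,tvmxd,qxc] add [teg] -> 9 lines: kjz eij vksq vcz gbo ajhr teg lba mpo
Hunk 3: at line 3 remove [gbo,ajhr,teg] add [yti,vzjzk] -> 8 lines: kjz eij vksq vcz yti vzjzk lba mpo
Hunk 4: at line 2 remove [vksq,vcz,yti] add [sjfmi] -> 6 lines: kjz eij sjfmi vzjzk lba mpo
Hunk 5: at line 1 remove [eij,sjfmi] add [vqxb,rmbo] -> 6 lines: kjz vqxb rmbo vzjzk lba mpo
Final line count: 6

Answer: 6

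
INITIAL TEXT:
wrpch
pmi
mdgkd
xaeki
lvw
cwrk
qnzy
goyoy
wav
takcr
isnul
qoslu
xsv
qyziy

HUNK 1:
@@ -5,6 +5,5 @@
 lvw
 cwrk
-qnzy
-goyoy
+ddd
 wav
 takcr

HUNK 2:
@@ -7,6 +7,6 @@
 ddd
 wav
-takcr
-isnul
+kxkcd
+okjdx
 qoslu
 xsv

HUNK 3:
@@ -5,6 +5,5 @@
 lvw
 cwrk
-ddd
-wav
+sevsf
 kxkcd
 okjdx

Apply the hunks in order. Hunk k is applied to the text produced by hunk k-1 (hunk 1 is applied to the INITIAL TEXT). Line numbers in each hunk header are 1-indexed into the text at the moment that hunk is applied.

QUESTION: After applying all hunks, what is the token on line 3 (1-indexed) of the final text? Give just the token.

Answer: mdgkd

Derivation:
Hunk 1: at line 5 remove [qnzy,goyoy] add [ddd] -> 13 lines: wrpch pmi mdgkd xaeki lvw cwrk ddd wav takcr isnul qoslu xsv qyziy
Hunk 2: at line 7 remove [takcr,isnul] add [kxkcd,okjdx] -> 13 lines: wrpch pmi mdgkd xaeki lvw cwrk ddd wav kxkcd okjdx qoslu xsv qyziy
Hunk 3: at line 5 remove [ddd,wav] add [sevsf] -> 12 lines: wrpch pmi mdgkd xaeki lvw cwrk sevsf kxkcd okjdx qoslu xsv qyziy
Final line 3: mdgkd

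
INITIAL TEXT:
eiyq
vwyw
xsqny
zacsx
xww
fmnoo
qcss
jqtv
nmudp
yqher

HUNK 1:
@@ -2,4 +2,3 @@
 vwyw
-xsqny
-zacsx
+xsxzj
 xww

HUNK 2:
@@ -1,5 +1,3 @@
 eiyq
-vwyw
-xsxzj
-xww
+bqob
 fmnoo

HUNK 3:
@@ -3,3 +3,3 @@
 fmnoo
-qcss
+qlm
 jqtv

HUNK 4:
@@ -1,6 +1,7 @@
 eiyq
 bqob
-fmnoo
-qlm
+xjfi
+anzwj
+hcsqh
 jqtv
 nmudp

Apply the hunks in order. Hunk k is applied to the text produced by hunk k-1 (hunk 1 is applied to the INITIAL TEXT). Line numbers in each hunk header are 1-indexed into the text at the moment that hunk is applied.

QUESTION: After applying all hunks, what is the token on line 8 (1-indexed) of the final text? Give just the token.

Answer: yqher

Derivation:
Hunk 1: at line 2 remove [xsqny,zacsx] add [xsxzj] -> 9 lines: eiyq vwyw xsxzj xww fmnoo qcss jqtv nmudp yqher
Hunk 2: at line 1 remove [vwyw,xsxzj,xww] add [bqob] -> 7 lines: eiyq bqob fmnoo qcss jqtv nmudp yqher
Hunk 3: at line 3 remove [qcss] add [qlm] -> 7 lines: eiyq bqob fmnoo qlm jqtv nmudp yqher
Hunk 4: at line 1 remove [fmnoo,qlm] add [xjfi,anzwj,hcsqh] -> 8 lines: eiyq bqob xjfi anzwj hcsqh jqtv nmudp yqher
Final line 8: yqher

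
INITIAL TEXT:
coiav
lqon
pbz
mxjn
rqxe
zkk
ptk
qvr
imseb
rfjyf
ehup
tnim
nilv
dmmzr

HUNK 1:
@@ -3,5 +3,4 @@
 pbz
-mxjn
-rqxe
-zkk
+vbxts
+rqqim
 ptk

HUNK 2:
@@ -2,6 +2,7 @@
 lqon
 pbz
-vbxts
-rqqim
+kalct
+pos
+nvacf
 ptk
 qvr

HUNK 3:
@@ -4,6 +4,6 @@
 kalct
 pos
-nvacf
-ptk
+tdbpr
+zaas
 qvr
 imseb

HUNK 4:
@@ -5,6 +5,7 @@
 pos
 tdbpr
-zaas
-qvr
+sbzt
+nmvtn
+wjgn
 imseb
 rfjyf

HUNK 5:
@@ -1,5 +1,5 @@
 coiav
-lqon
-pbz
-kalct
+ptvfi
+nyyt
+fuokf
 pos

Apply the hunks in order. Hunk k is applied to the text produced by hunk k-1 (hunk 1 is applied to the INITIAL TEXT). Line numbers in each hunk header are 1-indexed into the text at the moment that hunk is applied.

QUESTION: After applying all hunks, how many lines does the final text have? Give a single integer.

Answer: 15

Derivation:
Hunk 1: at line 3 remove [mxjn,rqxe,zkk] add [vbxts,rqqim] -> 13 lines: coiav lqon pbz vbxts rqqim ptk qvr imseb rfjyf ehup tnim nilv dmmzr
Hunk 2: at line 2 remove [vbxts,rqqim] add [kalct,pos,nvacf] -> 14 lines: coiav lqon pbz kalct pos nvacf ptk qvr imseb rfjyf ehup tnim nilv dmmzr
Hunk 3: at line 4 remove [nvacf,ptk] add [tdbpr,zaas] -> 14 lines: coiav lqon pbz kalct pos tdbpr zaas qvr imseb rfjyf ehup tnim nilv dmmzr
Hunk 4: at line 5 remove [zaas,qvr] add [sbzt,nmvtn,wjgn] -> 15 lines: coiav lqon pbz kalct pos tdbpr sbzt nmvtn wjgn imseb rfjyf ehup tnim nilv dmmzr
Hunk 5: at line 1 remove [lqon,pbz,kalct] add [ptvfi,nyyt,fuokf] -> 15 lines: coiav ptvfi nyyt fuokf pos tdbpr sbzt nmvtn wjgn imseb rfjyf ehup tnim nilv dmmzr
Final line count: 15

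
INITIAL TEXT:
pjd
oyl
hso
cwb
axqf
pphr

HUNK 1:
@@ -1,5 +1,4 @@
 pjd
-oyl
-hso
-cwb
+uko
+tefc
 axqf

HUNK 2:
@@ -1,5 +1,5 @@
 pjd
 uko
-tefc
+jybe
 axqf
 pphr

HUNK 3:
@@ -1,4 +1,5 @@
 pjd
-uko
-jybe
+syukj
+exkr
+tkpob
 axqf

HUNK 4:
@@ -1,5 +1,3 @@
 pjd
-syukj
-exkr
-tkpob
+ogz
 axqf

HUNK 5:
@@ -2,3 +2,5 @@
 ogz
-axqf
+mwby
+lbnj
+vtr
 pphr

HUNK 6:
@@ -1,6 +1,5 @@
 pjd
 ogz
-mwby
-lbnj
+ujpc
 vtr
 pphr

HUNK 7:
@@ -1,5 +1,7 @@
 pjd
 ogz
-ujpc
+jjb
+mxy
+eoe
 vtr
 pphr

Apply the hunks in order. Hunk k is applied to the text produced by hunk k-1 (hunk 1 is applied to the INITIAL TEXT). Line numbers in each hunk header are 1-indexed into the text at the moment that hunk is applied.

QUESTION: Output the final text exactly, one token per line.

Answer: pjd
ogz
jjb
mxy
eoe
vtr
pphr

Derivation:
Hunk 1: at line 1 remove [oyl,hso,cwb] add [uko,tefc] -> 5 lines: pjd uko tefc axqf pphr
Hunk 2: at line 1 remove [tefc] add [jybe] -> 5 lines: pjd uko jybe axqf pphr
Hunk 3: at line 1 remove [uko,jybe] add [syukj,exkr,tkpob] -> 6 lines: pjd syukj exkr tkpob axqf pphr
Hunk 4: at line 1 remove [syukj,exkr,tkpob] add [ogz] -> 4 lines: pjd ogz axqf pphr
Hunk 5: at line 2 remove [axqf] add [mwby,lbnj,vtr] -> 6 lines: pjd ogz mwby lbnj vtr pphr
Hunk 6: at line 1 remove [mwby,lbnj] add [ujpc] -> 5 lines: pjd ogz ujpc vtr pphr
Hunk 7: at line 1 remove [ujpc] add [jjb,mxy,eoe] -> 7 lines: pjd ogz jjb mxy eoe vtr pphr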